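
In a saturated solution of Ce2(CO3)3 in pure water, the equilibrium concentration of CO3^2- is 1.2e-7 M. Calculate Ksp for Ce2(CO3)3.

Ce2(CO3)3(s) <=> 2 Ce^3+ + 3 CO3^2-
Stoichiometry gives [Ce^3+] = (2/3)[CO3^2-] = 8.00 × 10^-8 M.
Ksp = [Ce^3+]^2[CO3^2-]^3
Ksp = (8.00 x 10^-8)^2 × (1.2 x 10^-7)^3 = 1.1 x 10^-35

1.1 x 10^-35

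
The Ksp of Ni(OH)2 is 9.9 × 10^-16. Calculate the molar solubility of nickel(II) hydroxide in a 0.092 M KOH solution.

Ni(OH)2(s) ⇌ Ni^2+(aq) + 2 OH^-(aq)
Ksp = [Ni^2+][OH^-]^2
Let s = moles of Ni(OH)2 that dissolve per litre. [Ni^2+] = s, [OH^-] = 0.092 + 2s ≈ 0.092 (since OH^- from KOH dominates).
Ksp ≈ s × (0.092)^2
s = 1.2 x 10^-13 M
Check: 2s = 2.3 x 10^-13 ≪ 0.092, so the approximation is valid.

s = 1.2e-13 M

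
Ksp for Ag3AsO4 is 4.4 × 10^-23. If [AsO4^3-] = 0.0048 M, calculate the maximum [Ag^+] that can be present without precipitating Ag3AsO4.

[Ag^+] ≈ 2.1e-7 M

Ag3AsO4(s) ⇌ 3 Ag^+(aq) + AsO4^3-(aq)
Ksp = [Ag^+]^3[AsO4^3-]
Precipitation begins when Q = Ksp. With [AsO4^3-] = 0.0048 M:
4.4 × 10^-23 = (0.0048) × [Ag^+]^3
[Ag^+] = (4.4 × 10^-23 / 4.8 × 10^-3)^(1/3) = 2.1 × 10^-7 M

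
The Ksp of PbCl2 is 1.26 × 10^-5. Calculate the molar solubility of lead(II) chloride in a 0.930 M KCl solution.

1.46e-5 M

PbCl2(s) <=> Pb^2+ + 2 Cl^-
Ksp = [Pb^2+][Cl^-]^2
Let s = moles of PbCl2 that dissolve per litre. [Pb^2+] = s, [Cl^-] = 0.930 + 2s ≈ 0.930 (common-ion effect: Cl^- is already 0.930 M).
Ksp ≈ s × (0.930)^2
s = 1.46 x 10^-5 M
Check: 2s = 2.9 × 10^-5 ≪ 0.930, so the approximation is valid.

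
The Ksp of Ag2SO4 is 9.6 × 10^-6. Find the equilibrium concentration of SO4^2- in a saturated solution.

1.3 × 10^-2 M

Ag2SO4(s) ⇌ 2 Ag^+(aq) + SO4^2-(aq)
Ksp = [Ag^+]^2[SO4^2-]
With molar solubility s: [Ag^+] = 2s, [SO4^2-] = s.
Substituting: Ksp = (2s)^2s = 4s^3
s^3 = 9.6 × 10^-6 / 4, so s = 1.34 × 10^-2 M
[SO4^2-] = s = 1.3 × 10^-2 M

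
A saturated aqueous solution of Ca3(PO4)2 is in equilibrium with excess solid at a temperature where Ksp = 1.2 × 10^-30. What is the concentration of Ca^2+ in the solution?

Ca3(PO4)2(s) <=> 3 Ca^2+ + 2 PO4^3-
Ksp = [Ca^2+]^3[PO4^3-]^2
If s mol/L of Ca3(PO4)2 dissolves, [Ca^2+] = 3s and [PO4^3-] = 2s.
So Ksp = (3s)^3 × (2s)^2 = 108s^5
s^5 = 1.2 × 10^-30 / 108, so s = 4.07 x 10^-7 M
[Ca^2+] = 3s = 1.2 × 10^-6 M

1.2e-6 M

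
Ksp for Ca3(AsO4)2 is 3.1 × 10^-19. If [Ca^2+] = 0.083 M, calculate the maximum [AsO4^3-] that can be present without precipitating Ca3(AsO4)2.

Ca3(AsO4)2(s) ⇌ 3 Ca^2+(aq) + 2 AsO4^3-(aq)
Ksp = [Ca^2+]^3[AsO4^3-]^2
Precipitation begins when Q = Ksp. With [Ca^2+] = 0.083 M:
3.1 × 10^-19 = (0.083)^3 × [AsO4^3-]^2
[AsO4^3-] = (3.1 × 10^-19 / 5.72 x 10^-4)^(1/2) = 2.3 x 10^-8 M

[AsO4^3-] = 2.3e-8 M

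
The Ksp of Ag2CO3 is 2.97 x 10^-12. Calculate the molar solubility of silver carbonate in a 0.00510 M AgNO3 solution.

s ≈ 1.14 × 10^-7 M

Ag2CO3(s) ⇌ 2 Ag^+ + CO3^2-
Ksp = [Ag^+]^2[CO3^2-]
Let s be the molar solubility in this solution. [Ag^+] = 0.00510 + 2s ≈ 0.00510, [CO3^2-] = s (Ksp is small, so little additional dissolves).
Ksp ≈ (0.00510)^2 × s
s = 1.14 × 10^-7 M
Check: 2s = 2.3 x 10^-7 ≪ 0.00510, so the approximation is valid.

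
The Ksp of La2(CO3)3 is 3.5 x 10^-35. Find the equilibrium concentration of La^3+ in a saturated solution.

[La^3+] = 1.0e-7 M

La2(CO3)3(s) ⇌ 2 La^3+(aq) + 3 CO3^2-(aq)
Ksp = [La^3+]^2[CO3^2-]^3
With molar solubility s: [La^3+] = 2s, [CO3^2-] = 3s.
Ksp = (2s)^2(3s)^3 = 108s^5
s^5 = 3.5 x 10^-35 / 108, so s = 5.04 x 10^-8 M
[La^3+] = 2s = 1.0 × 10^-7 M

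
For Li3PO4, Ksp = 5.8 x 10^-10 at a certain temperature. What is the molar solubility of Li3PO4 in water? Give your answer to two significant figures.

Li3PO4(s) ⇌ 3 Li^+ + PO4^3-
Ksp = [Li^+]^3[PO4^3-]
With molar solubility s: [Li^+] = 3s, [PO4^3-] = s.
Ksp = (3s)^3s = 27s^4
Solving, s = (5.8 x 10^-10/27)^(1/4) = 2.2 × 10^-3 M

2.2 × 10^-3 M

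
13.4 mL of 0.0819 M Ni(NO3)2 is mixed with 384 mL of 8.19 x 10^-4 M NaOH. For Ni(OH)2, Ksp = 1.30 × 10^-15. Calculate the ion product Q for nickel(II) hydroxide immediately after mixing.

Total volume = 13.4 + 384 = 397.4 mL.
[Ni^2+] = 8.19 × 10^-2 × (13.4/397.4) = 2.762 × 10^-3 M
[OH^-] = 8.19 x 10^-4 × (384/397.4) = 7.914 x 10^-4 M
Ni(OH)2(s) <=> Ni^2+ + 2 OH^-, so Q = [Ni^2+][OH^-]^2
Q = (2.762 × 10^-3)(7.914 × 10^-4)^2 = 1.73 × 10^-9
Q > Ksp, so Ni(OH)2 will precipitate.

Q = 1.73 × 10^-9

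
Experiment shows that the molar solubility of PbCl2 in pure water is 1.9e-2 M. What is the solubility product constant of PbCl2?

Ksp ≈ 2.7 x 10^-5

PbCl2(s) ⇌ Pb^2+ + 2 Cl^-
Let s = molar solubility. Then [Pb^2+] = s and [Cl^-] = 2s.
Ksp = [Pb^2+][Cl^-]^2
So Ksp = s × (2s)^2 = 4s^3
With s = 1.9 × 10^-2: Ksp = 2.7 x 10^-5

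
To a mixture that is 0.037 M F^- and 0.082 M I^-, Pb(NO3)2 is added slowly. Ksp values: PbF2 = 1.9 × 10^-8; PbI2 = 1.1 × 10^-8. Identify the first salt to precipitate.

Each salt begins to precipitate when Q = Ksp, i.e. when [Pb^2+] reaches its threshold.
For PbF2: 1.9 × 10^-8 = (0.037)^2 × [Pb^2+]  ⇒  [Pb^2+] = 1.4 × 10^-5 M.
For PbI2: 1.1 × 10^-8 = (0.082)^2 × [Pb^2+]  ⇒  [Pb^2+] = 1.6 × 10^-6 M.
The salt with the lower threshold [Pb^2+] precipitates first: PbI2.

PbI2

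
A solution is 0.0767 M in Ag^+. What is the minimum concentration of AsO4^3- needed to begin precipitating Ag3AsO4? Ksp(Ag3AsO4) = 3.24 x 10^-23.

7.18 × 10^-20 M

Ag3AsO4(s) ⇌ 3 Ag^+ + AsO4^3-
Ksp = [Ag^+]^3[AsO4^3-]
Precipitation begins when Q = Ksp. With [Ag^+] = 0.0767 M:
3.24 x 10^-23 = (0.0767)^3 × [AsO4^3-]
[AsO4^3-] = (3.24 x 10^-23 / 4.512 × 10^-4) = 7.18 × 10^-20 M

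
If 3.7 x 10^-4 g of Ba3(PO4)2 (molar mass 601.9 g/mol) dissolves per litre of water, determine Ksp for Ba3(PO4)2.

Molar solubility s = (3.7 × 10^-4 g/L) / (601.9 g/mol) = 6.15 × 10^-7 M.
Ba3(PO4)2(s) ⇌ 3 Ba^2+ + 2 PO4^3-
With molar solubility s: [Ba^2+] = 3s, [PO4^3-] = 2s.
Ksp = [Ba^2+]^3[PO4^3-]^2
Substituting: Ksp = (3s)^3(2s)^2 = 108s^5
With s = 6.15 × 10^-7: Ksp = 9.5 × 10^-30

Ksp ≈ 9.5e-30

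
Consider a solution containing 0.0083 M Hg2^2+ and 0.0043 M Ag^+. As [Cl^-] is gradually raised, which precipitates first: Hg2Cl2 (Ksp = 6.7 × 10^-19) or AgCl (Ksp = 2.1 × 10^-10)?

Hg2Cl2

Each salt begins to precipitate when Q = Ksp, i.e. when [Cl^-] reaches its threshold.
For Hg2Cl2: 6.7 × 10^-19 = 0.0083 × [Cl^-]^2  ⇒  [Cl^-] = 9.0 × 10^-9 M.
For AgCl: 2.1 × 10^-10 = 0.0043 × [Cl^-]  ⇒  [Cl^-] = 4.9 × 10^-8 M.
The salt with the lower threshold [Cl^-] precipitates first: Hg2Cl2.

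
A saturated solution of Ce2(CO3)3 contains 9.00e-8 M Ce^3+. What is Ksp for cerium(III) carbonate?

1.99 × 10^-35

Ce2(CO3)3(s) <=> 2 Ce^3+ + 3 CO3^2-
Stoichiometry gives [CO3^2-] = (3/2)[Ce^3+] = 1.350 × 10^-7 M.
Ksp = [Ce^3+]^2[CO3^2-]^3
Ksp = (9.00 x 10^-8)^2 × (1.350 x 10^-7)^3 = 1.99 x 10^-35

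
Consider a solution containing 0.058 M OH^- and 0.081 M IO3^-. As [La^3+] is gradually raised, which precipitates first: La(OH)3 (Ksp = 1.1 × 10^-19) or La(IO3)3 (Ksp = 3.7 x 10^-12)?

La(OH)3

Precipitation of each salt starts when its ion product equals its Ksp.
For La(OH)3: 1.1 × 10^-19 = (0.058)^3 × [La^3+]  ⇒  [La^3+] = 5.6 x 10^-16 M.
For La(IO3)3: 3.7 x 10^-12 = (0.081)^3 × [La^3+]  ⇒  [La^3+] = 7.0 x 10^-9 M.
The salt with the lower threshold [La^3+] precipitates first: La(OH)3.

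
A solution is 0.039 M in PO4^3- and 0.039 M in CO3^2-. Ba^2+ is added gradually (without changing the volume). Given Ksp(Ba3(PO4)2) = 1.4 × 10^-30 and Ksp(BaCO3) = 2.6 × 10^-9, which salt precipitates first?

Each salt begins to precipitate when Q = Ksp, i.e. when [Ba^2+] reaches its threshold.
For Ba3(PO4)2: 1.4 × 10^-30 = (0.039)^2 × [Ba^2+]^3  ⇒  [Ba^2+] = 9.7 × 10^-10 M.
For BaCO3: 2.6 × 10^-9 = 0.039 × [Ba^2+]  ⇒  [Ba^2+] = 6.7 × 10^-8 M.
The salt with the lower threshold [Ba^2+] precipitates first: Ba3(PO4)2.

Ba3(PO4)2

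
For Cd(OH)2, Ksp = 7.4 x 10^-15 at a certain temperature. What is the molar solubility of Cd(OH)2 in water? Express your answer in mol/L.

1.2 × 10^-5 M

Cd(OH)2(s) <=> Cd^2+(aq) + 2 OH^-(aq)
Ksp = [Cd^2+][OH^-]^2
If s mol/L of Cd(OH)2 dissolves, [Cd^2+] = s and [OH^-] = 2s.
Substituting: Ksp = s(2s)^2 = 4s^3
Solving, s = (7.4 x 10^-15/4)^(1/3) = 1.2 × 10^-5 M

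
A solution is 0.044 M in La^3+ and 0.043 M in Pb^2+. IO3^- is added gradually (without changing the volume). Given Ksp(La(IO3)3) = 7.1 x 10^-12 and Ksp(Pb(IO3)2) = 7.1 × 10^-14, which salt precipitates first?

Pb(IO3)2

Precipitation of each salt starts when its ion product equals its Ksp.
For La(IO3)3: 7.1 x 10^-12 = 0.044 × [IO3^-]^3  ⇒  [IO3^-] = 5.4 × 10^-4 M.
For Pb(IO3)2: 7.1 × 10^-14 = 0.043 × [IO3^-]^2  ⇒  [IO3^-] = 1.3 × 10^-6 M.
The salt with the lower threshold [IO3^-] precipitates first: Pb(IO3)2.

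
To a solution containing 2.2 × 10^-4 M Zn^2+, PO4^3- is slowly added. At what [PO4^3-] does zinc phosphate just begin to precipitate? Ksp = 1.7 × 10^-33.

Zn3(PO4)2(s) <=> 3 Zn^2+ + 2 PO4^3-
Ksp = [Zn^2+]^3[PO4^3-]^2
Precipitation begins when Q = Ksp. With [Zn^2+] = 2.2 × 10^-4 M:
1.7 × 10^-33 = (2.2 × 10^-4)^3 × [PO4^3-]^2
[PO4^3-] = (1.7 × 10^-33 / 1.06 × 10^-11)^(1/2) = 1.3 × 10^-11 M

[PO4^3-] = 1.3 × 10^-11 M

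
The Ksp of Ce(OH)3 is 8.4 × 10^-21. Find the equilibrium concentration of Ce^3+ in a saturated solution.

Ce(OH)3(s) ⇌ Ce^3+ + 3 OH^-
Ksp = [Ce^3+][OH^-]^3
For each mole of Ce(OH)3 that dissolves: [Ce^3+] = s, [OH^-] = 3s.
So Ksp = s × (3s)^3 = 27s^4
Solving, s = (8.4 × 10^-21/27)^(1/4) = 4.20 × 10^-6 M
[Ce^3+] = s = 4.2 × 10^-6 M

4.2 × 10^-6 M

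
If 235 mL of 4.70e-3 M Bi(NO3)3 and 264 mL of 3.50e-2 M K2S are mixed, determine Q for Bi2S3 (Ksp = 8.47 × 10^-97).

Q = 3.11 × 10^-11

Total volume = 235 + 264 = 499 mL.
[Bi^3+] = 4.70 × 10^-3 × (235/499) = 2.213 × 10^-3 M
[S^2-] = 3.50 × 10^-2 × (264/499) = 1.852 x 10^-2 M
Bi2S3(s) ⇌ 2 Bi^3+ + 3 S^2-, so Q = [Bi^3+]^2[S^2-]^3
Q = (2.213 × 10^-3)^2(1.852 x 10^-2)^3 = 3.11 x 10^-11
Q > Ksp, so Bi2S3 will precipitate.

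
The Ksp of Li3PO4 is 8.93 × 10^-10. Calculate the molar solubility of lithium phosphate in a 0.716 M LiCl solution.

2.43e-9 M

Li3PO4(s) ⇌ 3 Li^+(aq) + PO4^3-(aq)
Ksp = [Li^+]^3[PO4^3-]
Let s be the molar solubility in this solution. [Li^+] = 0.716 + 3s ≈ 0.716, [PO4^3-] = s (since Li^+ from LiCl dominates).
Ksp ≈ (0.716)^3 × s
s = 2.43 × 10^-9 M
Check: 3s = 7.3 × 10^-9 ≪ 0.716, so the approximation is valid.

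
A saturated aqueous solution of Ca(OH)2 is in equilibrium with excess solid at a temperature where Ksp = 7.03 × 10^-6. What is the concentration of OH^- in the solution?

Ca(OH)2(s) ⇌ Ca^2+ + 2 OH^-
Ksp = [Ca^2+][OH^-]^2
If s mol/L of Ca(OH)2 dissolves, [Ca^2+] = s and [OH^-] = 2s.
Ksp = s(2s)^2 = 4s^3
s = (7.03 × 10^-6 / 4)^(1/3) = 1.207 × 10^-2 M
[OH^-] = 2s = 2.41 × 10^-2 M

[OH^-] = 0.0241 M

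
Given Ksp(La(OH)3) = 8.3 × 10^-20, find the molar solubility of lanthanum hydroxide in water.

La(OH)3(s) ⇌ La^3+(aq) + 3 OH^-(aq)
Ksp = [La^3+][OH^-]^3
For each mole of La(OH)3 that dissolves: [La^3+] = s, [OH^-] = 3s.
Ksp = s(3s)^3 = 27s^4
Solving, s = (8.3 × 10^-20/27)^(1/4) = 7.4 x 10^-6 M

7.4e-6 M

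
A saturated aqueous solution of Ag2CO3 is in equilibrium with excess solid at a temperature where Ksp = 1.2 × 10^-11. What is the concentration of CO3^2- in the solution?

1.4e-4 M

Ag2CO3(s) ⇌ 2 Ag^+ + CO3^2-
Ksp = [Ag^+]^2[CO3^2-]
If s mol/L of Ag2CO3 dissolves, [Ag^+] = 2s and [CO3^2-] = s.
Substituting: Ksp = (2s)^2s = 4s^3
Solving, s = (1.2 × 10^-11/4)^(1/3) = 1.44 × 10^-4 M
[CO3^2-] = s = 1.4 × 10^-4 M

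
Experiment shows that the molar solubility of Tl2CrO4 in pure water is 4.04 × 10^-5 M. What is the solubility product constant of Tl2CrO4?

Tl2CrO4(s) ⇌ 2 Tl^+(aq) + CrO4^2-(aq)
Let s = molar solubility. Then [Tl^+] = 2s and [CrO4^2-] = s.
Ksp = [Tl^+]^2[CrO4^2-]
So Ksp = (2s)^2 × s = 4s^3
With s = 4.04 x 10^-5: Ksp = 2.64 × 10^-13

Ksp = 2.64 × 10^-13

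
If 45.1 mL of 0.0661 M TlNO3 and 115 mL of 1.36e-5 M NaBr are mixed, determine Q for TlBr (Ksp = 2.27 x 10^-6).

1.82e-7

Total volume = 45.1 + 115 = 160.1 mL.
[Tl^+] = 6.61 × 10^-2 × (45.1/160.1) = 1.862 × 10^-2 M
[Br^-] = 1.36 x 10^-5 × (115/160.1) = 9.769 x 10^-6 M
TlBr(s) ⇌ Tl^+(aq) + Br^-(aq), so Q = [Tl^+][Br^-]
Q = (1.862 × 10^-2)(9.769 x 10^-6) = 1.82 × 10^-7
Q < Ksp, so no precipitate of TlBr forms.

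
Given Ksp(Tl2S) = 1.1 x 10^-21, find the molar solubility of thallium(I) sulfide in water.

Tl2S(s) <=> 2 Tl^+ + S^2-
Ksp = [Tl^+]^2[S^2-]
With molar solubility s: [Tl^+] = 2s, [S^2-] = s.
So Ksp = (2s)^2 × s = 4s^3
s^3 = 1.1 x 10^-21 / 4, so s = 6.5 × 10^-8 M

6.5 × 10^-8 M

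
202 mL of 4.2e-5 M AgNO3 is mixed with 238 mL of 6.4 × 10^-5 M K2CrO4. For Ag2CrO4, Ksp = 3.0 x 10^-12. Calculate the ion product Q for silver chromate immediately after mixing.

Total volume = 202 + 238 = 440 mL.
[Ag^+] = 4.2 x 10^-5 × (202/440) = 1.93 × 10^-5 M
[CrO4^2-] = 6.4 x 10^-5 × (238/440) = 3.46 x 10^-5 M
Ag2CrO4(s) ⇌ 2 Ag^+(aq) + CrO4^2-(aq), so Q = [Ag^+]^2[CrO4^2-]
Q = (1.93 × 10^-5)^2(3.46 × 10^-5) = 1.3 × 10^-14
Q < Ksp, so no precipitate of Ag2CrO4 forms.

Q = 1.3e-14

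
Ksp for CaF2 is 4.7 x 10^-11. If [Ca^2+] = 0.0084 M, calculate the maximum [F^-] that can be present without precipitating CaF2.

7.5 × 10^-5 M

CaF2(s) ⇌ Ca^2+(aq) + 2 F^-(aq)
Ksp = [Ca^2+][F^-]^2
Precipitation begins when Q = Ksp. With [Ca^2+] = 0.0084 M:
4.7 x 10^-11 = (0.0084) × [F^-]^2
[F^-] = (4.7 x 10^-11 / 8.4 × 10^-3)^(1/2) = 7.5 × 10^-5 M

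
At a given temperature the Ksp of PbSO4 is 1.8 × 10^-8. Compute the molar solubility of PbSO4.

PbSO4(s) ⇌ Pb^2+ + SO4^2-
Ksp = [Pb^2+][SO4^2-]
For each mole of PbSO4 that dissolves: [Pb^2+] = s, [SO4^2-] = s.
Ksp = s × s = s^2
s = √(1.8 × 10^-8) = 1.3 x 10^-4 M

s ≈ 1.3e-4 M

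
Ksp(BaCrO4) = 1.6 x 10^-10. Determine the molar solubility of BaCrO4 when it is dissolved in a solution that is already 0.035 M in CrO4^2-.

BaCrO4(s) ⇌ Ba^2+(aq) + CrO4^2-(aq)
Ksp = [Ba^2+][CrO4^2-]
If s mol/L dissolves here, [Ba^2+] = s, [CrO4^2-] = 0.035 + s ≈ 0.035 (Ksp is small, so little additional dissolves).
Ksp ≈ s × 0.035
s = 4.6 × 10^-9 M
Check: s = 4.6 × 10^-9 ≪ 0.035, so the approximation is valid.

4.6 x 10^-9 M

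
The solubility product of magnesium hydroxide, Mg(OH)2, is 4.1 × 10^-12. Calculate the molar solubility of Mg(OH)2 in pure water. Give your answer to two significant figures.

Mg(OH)2(s) ⇌ Mg^2+ + 2 OH^-
Ksp = [Mg^2+][OH^-]^2
Let s = molar solubility. Then [Mg^2+] = s and [OH^-] = 2s.
So Ksp = s × (2s)^2 = 4s^3
s^3 = 4.1 × 10^-12 / 4, so s = 1.0 × 10^-4 M

s ≈ 1.0e-4 M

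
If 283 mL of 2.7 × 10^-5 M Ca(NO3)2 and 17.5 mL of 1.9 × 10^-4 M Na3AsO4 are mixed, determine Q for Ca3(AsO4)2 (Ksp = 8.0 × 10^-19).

Q = 2.0e-24

Total volume = 283 + 17.5 = 300.5 mL.
[Ca^2+] = 2.7 × 10^-5 × (283/300.5) = 2.54 x 10^-5 M
[AsO4^3-] = 1.9 × 10^-4 × (17.5/300.5) = 1.11 × 10^-5 M
Ca3(AsO4)2(s) <=> 3 Ca^2+(aq) + 2 AsO4^3-(aq), so Q = [Ca^2+]^3[AsO4^3-]^2
Q = (2.54 x 10^-5)^3(1.11 × 10^-5)^2 = 2.0 x 10^-24
Q < Ksp, so no precipitate of Ca3(AsO4)2 forms.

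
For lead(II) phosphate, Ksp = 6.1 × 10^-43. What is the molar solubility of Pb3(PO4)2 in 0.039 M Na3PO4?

Pb3(PO4)2(s) ⇌ 3 Pb^2+(aq) + 2 PO4^3-(aq)
Ksp = [Pb^2+]^3[PO4^3-]^2
If s mol/L dissolves here, [Pb^2+] = 3s, [PO4^3-] = 0.039 + 2s ≈ 0.039 (common-ion effect: PO4^3- is already 0.039 M).
Ksp ≈ (3s)^3 × (0.039)^2
s = 2.5 × 10^-14 M
Check: 2s = 4.9 x 10^-14 ≪ 0.039, so the approximation is valid.

s ≈ 2.5 × 10^-14 M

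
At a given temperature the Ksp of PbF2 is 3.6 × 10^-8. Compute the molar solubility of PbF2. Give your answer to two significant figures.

PbF2(s) <=> Pb^2+ + 2 F^-
Ksp = [Pb^2+][F^-]^2
If s mol/L of PbF2 dissolves, [Pb^2+] = s and [F^-] = 2s.
Ksp = s(2s)^2 = 4s^3
s = (3.6 × 10^-8 / 4)^(1/3) = 2.1 × 10^-3 M

2.1 × 10^-3 M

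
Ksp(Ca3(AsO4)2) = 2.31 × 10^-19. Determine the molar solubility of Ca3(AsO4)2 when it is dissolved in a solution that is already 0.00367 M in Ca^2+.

Ca3(AsO4)2(s) <=> 3 Ca^2+ + 2 AsO4^3-
Ksp = [Ca^2+]^3[AsO4^3-]^2
Let s = moles of Ca3(AsO4)2 that dissolve per litre. [Ca^2+] = 0.00367 + 3s ≈ 0.00367, [AsO4^3-] = 2s (common-ion effect: Ca^2+ is already 0.00367 M).
Ksp ≈ (0.00367)^3 × (2s)^2
s = 1.08 x 10^-6 M
Check: 3s = 3.2 × 10^-6 ≪ 0.00367, so the approximation is valid.

1.08 x 10^-6 M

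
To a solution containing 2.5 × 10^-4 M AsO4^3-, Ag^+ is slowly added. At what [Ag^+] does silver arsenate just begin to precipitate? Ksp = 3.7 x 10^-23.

5.3 × 10^-7 M

Ag3AsO4(s) <=> 3 Ag^+(aq) + AsO4^3-(aq)
Ksp = [Ag^+]^3[AsO4^3-]
Precipitation begins when Q = Ksp. With [AsO4^3-] = 2.5 × 10^-4 M:
3.7 x 10^-23 = (2.5 × 10^-4) × [Ag^+]^3
[Ag^+] = (3.7 x 10^-23 / 2.5 x 10^-4)^(1/3) = 5.3 × 10^-7 M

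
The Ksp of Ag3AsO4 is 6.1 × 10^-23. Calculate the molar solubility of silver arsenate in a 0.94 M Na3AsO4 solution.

s ≈ 1.3e-8 M

Ag3AsO4(s) <=> 3 Ag^+ + AsO4^3-
Ksp = [Ag^+]^3[AsO4^3-]
If s mol/L dissolves here, [Ag^+] = 3s, [AsO4^3-] = 0.94 + s ≈ 0.94 (common-ion effect: AsO4^3- is already 0.94 M).
Ksp ≈ (3s)^3 × 0.94
s = 1.3 × 10^-8 M
Check: s = 1.3 × 10^-8 ≪ 0.94, so the approximation is valid.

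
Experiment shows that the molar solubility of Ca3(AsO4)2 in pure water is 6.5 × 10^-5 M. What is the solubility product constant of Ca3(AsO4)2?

Ca3(AsO4)2(s) ⇌ 3 Ca^2+(aq) + 2 AsO4^3-(aq)
With molar solubility s: [Ca^2+] = 3s, [AsO4^3-] = 2s.
Ksp = [Ca^2+]^3[AsO4^3-]^2
So Ksp = (3s)^3 × (2s)^2 = 108s^5
With s = 6.5 × 10^-5: Ksp = 1.3 x 10^-19

Ksp ≈ 1.3e-19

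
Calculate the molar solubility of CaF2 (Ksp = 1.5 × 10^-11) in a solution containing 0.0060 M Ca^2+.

CaF2(s) ⇌ Ca^2+ + 2 F^-
Ksp = [Ca^2+][F^-]^2
If s mol/L dissolves here, [Ca^2+] = 0.0060 + s ≈ 0.0060, [F^-] = 2s (Ksp is small, so little additional dissolves).
Ksp ≈ 0.0060 × (2s)^2
s = 2.5 × 10^-5 M
Check: s = 2.5 × 10^-5 ≪ 0.0060, so the approximation is valid.

s = 2.5e-5 M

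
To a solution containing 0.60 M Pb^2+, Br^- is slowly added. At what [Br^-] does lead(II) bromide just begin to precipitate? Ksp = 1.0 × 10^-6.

PbBr2(s) <=> Pb^2+ + 2 Br^-
Ksp = [Pb^2+][Br^-]^2
Precipitation begins when Q = Ksp. With [Pb^2+] = 0.60 M:
1.0 × 10^-6 = (0.60) × [Br^-]^2
[Br^-] = (1.0 × 10^-6 / 6.0 x 10^-1)^(1/2) = 1.3 x 10^-3 M

1.3 × 10^-3 M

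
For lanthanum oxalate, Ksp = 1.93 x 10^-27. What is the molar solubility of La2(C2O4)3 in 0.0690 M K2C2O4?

La2(C2O4)3(s) ⇌ 2 La^3+(aq) + 3 C2O4^2-(aq)
Ksp = [La^3+]^2[C2O4^2-]^3
Let s = moles of La2(C2O4)3 that dissolve per litre. [La^3+] = 2s, [C2O4^2-] = 0.0690 + 3s ≈ 0.0690 (common-ion effect: C2O4^2- is already 0.0690 M).
Ksp ≈ (2s)^2 × (0.0690)^3
s = 1.21 x 10^-12 M
Check: 3s = 3.6 × 10^-12 ≪ 0.0690, so the approximation is valid.

s ≈ 1.21e-12 M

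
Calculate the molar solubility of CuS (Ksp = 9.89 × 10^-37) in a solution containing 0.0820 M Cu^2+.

s = 1.21 × 10^-35 M

CuS(s) ⇌ Cu^2+ + S^2-
Ksp = [Cu^2+][S^2-]
Let s be the molar solubility in this solution. [Cu^2+] = 0.0820 + s ≈ 0.0820, [S^2-] = s (since the Cu^2+ already present dominates).
Ksp ≈ 0.0820 × s
s = 1.21 x 10^-35 M
Check: s = 1.2 x 10^-35 ≪ 0.0820, so the approximation is valid.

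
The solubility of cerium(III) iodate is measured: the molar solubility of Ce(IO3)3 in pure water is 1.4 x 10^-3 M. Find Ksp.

1.0e-10

Ce(IO3)3(s) ⇌ Ce^3+(aq) + 3 IO3^-(aq)
With molar solubility s: [Ce^3+] = s, [IO3^-] = 3s.
Ksp = [Ce^3+][IO3^-]^3
So Ksp = s × (3s)^3 = 27s^4
Ksp = 27 × (1.4 x 10^-3)^4 = 1.0 x 10^-10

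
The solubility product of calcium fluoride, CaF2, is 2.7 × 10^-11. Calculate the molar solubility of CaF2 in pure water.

s = 1.9 × 10^-4 M

CaF2(s) ⇌ Ca^2+ + 2 F^-
Ksp = [Ca^2+][F^-]^2
For each mole of CaF2 that dissolves: [Ca^2+] = s, [F^-] = 2s.
Substituting: Ksp = s(2s)^2 = 4s^3
s = (2.7 × 10^-11 / 4)^(1/3) = 1.9 × 10^-4 M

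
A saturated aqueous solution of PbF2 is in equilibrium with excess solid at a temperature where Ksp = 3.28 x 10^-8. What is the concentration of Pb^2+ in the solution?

PbF2(s) ⇌ Pb^2+(aq) + 2 F^-(aq)
Ksp = [Pb^2+][F^-]^2
For each mole of PbF2 that dissolves: [Pb^2+] = s, [F^-] = 2s.
So Ksp = s × (2s)^2 = 4s^3
s^3 = 3.28 x 10^-8 / 4, so s = 2.017 x 10^-3 M
[Pb^2+] = s = 2.02 × 10^-3 M

2.02 × 10^-3 M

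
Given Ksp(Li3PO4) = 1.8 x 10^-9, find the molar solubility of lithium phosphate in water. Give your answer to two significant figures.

Li3PO4(s) ⇌ 3 Li^+ + PO4^3-
Ksp = [Li^+]^3[PO4^3-]
For each mole of Li3PO4 that dissolves: [Li^+] = 3s, [PO4^3-] = s.
Substituting: Ksp = (3s)^3s = 27s^4
s = (1.8 x 10^-9 / 27)^(1/4) = 2.9 × 10^-3 M

2.9 x 10^-3 M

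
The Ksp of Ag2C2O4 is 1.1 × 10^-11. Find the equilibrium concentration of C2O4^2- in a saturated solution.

[C2O4^2-] = 1.4e-4 M

Ag2C2O4(s) <=> 2 Ag^+ + C2O4^2-
Ksp = [Ag^+]^2[C2O4^2-]
Let s = molar solubility. Then [Ag^+] = 2s and [C2O4^2-] = s.
Ksp = (2s)^2s = 4s^3
Solving, s = (1.1 × 10^-11/4)^(1/3) = 1.40 × 10^-4 M
[C2O4^2-] = s = 1.4 × 10^-4 M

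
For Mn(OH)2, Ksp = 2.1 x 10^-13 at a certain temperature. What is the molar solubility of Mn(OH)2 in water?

Mn(OH)2(s) ⇌ Mn^2+(aq) + 2 OH^-(aq)
Ksp = [Mn^2+][OH^-]^2
Let s = molar solubility. Then [Mn^2+] = s and [OH^-] = 2s.
Substituting: Ksp = s(2s)^2 = 4s^3
s^3 = 2.1 x 10^-13 / 4, so s = 3.7 × 10^-5 M

s = 3.7e-5 M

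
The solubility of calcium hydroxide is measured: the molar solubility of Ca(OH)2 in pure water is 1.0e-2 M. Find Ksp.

Ksp ≈ 4.0e-6

Ca(OH)2(s) <=> Ca^2+(aq) + 2 OH^-(aq)
If s mol/L of Ca(OH)2 dissolves, [Ca^2+] = s and [OH^-] = 2s.
Ksp = [Ca^2+][OH^-]^2
Substituting: Ksp = s(2s)^2 = 4s^3
With s = 1.0 × 10^-2: Ksp = 4.0 × 10^-6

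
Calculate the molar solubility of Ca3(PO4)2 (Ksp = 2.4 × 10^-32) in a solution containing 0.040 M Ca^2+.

s = 9.7 × 10^-15 M

Ca3(PO4)2(s) ⇌ 3 Ca^2+ + 2 PO4^3-
Ksp = [Ca^2+]^3[PO4^3-]^2
If s mol/L dissolves here, [Ca^2+] = 0.040 + 3s ≈ 0.040, [PO4^3-] = 2s (common-ion effect: Ca^2+ is already 0.040 M).
Ksp ≈ (0.040)^3 × (2s)^2
s = 9.7 × 10^-15 M
Check: 3s = 2.9 x 10^-14 ≪ 0.040, so the approximation is valid.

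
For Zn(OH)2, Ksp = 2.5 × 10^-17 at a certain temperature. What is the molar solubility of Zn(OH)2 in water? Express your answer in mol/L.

Zn(OH)2(s) ⇌ Zn^2+(aq) + 2 OH^-(aq)
Ksp = [Zn^2+][OH^-]^2
Let s = molar solubility. Then [Zn^2+] = s and [OH^-] = 2s.
Substituting: Ksp = s(2s)^2 = 4s^3
s^3 = 2.5 × 10^-17 / 4, so s = 1.8 × 10^-6 M

s ≈ 1.8 x 10^-6 M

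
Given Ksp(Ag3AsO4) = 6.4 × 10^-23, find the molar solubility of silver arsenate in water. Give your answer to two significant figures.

Ag3AsO4(s) ⇌ 3 Ag^+ + AsO4^3-
Ksp = [Ag^+]^3[AsO4^3-]
For each mole of Ag3AsO4 that dissolves: [Ag^+] = 3s, [AsO4^3-] = s.
So Ksp = (3s)^3 × s = 27s^4
Solving, s = (6.4 × 10^-23/27)^(1/4) = 1.2 × 10^-6 M

s = 1.2 × 10^-6 M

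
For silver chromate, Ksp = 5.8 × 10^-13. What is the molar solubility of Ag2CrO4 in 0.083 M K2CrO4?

Ag2CrO4(s) <=> 2 Ag^+(aq) + CrO4^2-(aq)
Ksp = [Ag^+]^2[CrO4^2-]
If s mol/L dissolves here, [Ag^+] = 2s, [CrO4^2-] = 0.083 + s ≈ 0.083 (since CrO4^2- from K2CrO4 dominates).
Ksp ≈ (2s)^2 × 0.083
s = 1.3 x 10^-6 M
Check: s = 1.3 x 10^-6 ≪ 0.083, so the approximation is valid.

1.3 × 10^-6 M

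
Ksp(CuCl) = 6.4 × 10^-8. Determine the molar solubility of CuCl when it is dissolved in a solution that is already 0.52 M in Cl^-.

s ≈ 1.2e-7 M

CuCl(s) <=> Cu^+(aq) + Cl^-(aq)
Ksp = [Cu^+][Cl^-]
Let s be the molar solubility in this solution. [Cu^+] = s, [Cl^-] = 0.52 + s ≈ 0.52 (Ksp is small, so little additional dissolves).
Ksp ≈ s × 0.52
s = 1.2 × 10^-7 M
Check: s = 1.2 x 10^-7 ≪ 0.52, so the approximation is valid.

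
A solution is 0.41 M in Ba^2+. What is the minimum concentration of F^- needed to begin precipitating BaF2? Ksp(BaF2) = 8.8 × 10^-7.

1.5 × 10^-3 M

BaF2(s) <=> Ba^2+ + 2 F^-
Ksp = [Ba^2+][F^-]^2
Precipitation begins when Q = Ksp. With [Ba^2+] = 0.41 M:
8.8 × 10^-7 = (0.41) × [F^-]^2
[F^-] = (8.8 × 10^-7 / 4.1 x 10^-1)^(1/2) = 1.5 × 10^-3 M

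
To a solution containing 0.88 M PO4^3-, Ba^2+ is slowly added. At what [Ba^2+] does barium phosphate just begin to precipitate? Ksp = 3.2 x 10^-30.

[Ba^2+] ≈ 1.6e-10 M

Ba3(PO4)2(s) ⇌ 3 Ba^2+(aq) + 2 PO4^3-(aq)
Ksp = [Ba^2+]^3[PO4^3-]^2
Precipitation begins when Q = Ksp. With [PO4^3-] = 0.88 M:
3.2 x 10^-30 = (0.88)^2 × [Ba^2+]^3
[Ba^2+] = (3.2 x 10^-30 / 7.74 x 10^-1)^(1/3) = 1.6 x 10^-10 M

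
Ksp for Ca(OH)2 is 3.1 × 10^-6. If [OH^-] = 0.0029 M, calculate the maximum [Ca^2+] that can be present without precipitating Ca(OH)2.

[Ca^2+] ≈ 3.7 × 10^-1 M

Ca(OH)2(s) ⇌ Ca^2+(aq) + 2 OH^-(aq)
Ksp = [Ca^2+][OH^-]^2
Precipitation begins when Q = Ksp. With [OH^-] = 0.0029 M:
3.1 × 10^-6 = (0.0029)^2 × [Ca^2+]
[Ca^2+] = (3.1 × 10^-6 / 8.41 × 10^-6) = 3.7 × 10^-1 M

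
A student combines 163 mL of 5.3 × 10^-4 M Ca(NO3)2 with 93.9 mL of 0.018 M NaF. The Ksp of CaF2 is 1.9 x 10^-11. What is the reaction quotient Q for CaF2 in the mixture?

Total volume = 163 + 93.9 = 256.9 mL.
[Ca^2+] = 5.3 × 10^-4 × (163/256.9) = 3.36 x 10^-4 M
[F^-] = 1.8 x 10^-2 × (93.9/256.9) = 6.58 × 10^-3 M
CaF2(s) ⇌ Ca^2+(aq) + 2 F^-(aq), so Q = [Ca^2+][F^-]^2
Q = (3.36 × 10^-4)(6.58 × 10^-3)^2 = 1.5 x 10^-8
Q > Ksp, so CaF2 will precipitate.

Q = 1.5 × 10^-8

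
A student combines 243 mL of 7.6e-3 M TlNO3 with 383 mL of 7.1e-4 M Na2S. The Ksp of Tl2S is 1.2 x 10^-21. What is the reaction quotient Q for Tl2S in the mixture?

Total volume = 243 + 383 = 626 mL.
[Tl^+] = 7.6 × 10^-3 × (243/626) = 2.95 × 10^-3 M
[S^2-] = 7.1 × 10^-4 × (383/626) = 4.34 × 10^-4 M
Tl2S(s) ⇌ 2 Tl^+(aq) + S^2-(aq), so Q = [Tl^+]^2[S^2-]
Q = (2.95 × 10^-3)^2(4.34 × 10^-4) = 3.8 x 10^-9
Q > Ksp, so Tl2S will precipitate.

Q ≈ 3.8 x 10^-9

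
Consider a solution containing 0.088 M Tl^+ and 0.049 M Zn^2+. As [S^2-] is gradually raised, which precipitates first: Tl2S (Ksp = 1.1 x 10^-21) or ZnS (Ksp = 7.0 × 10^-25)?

Precipitation of each salt starts when its ion product equals its Ksp.
For Tl2S: 1.1 x 10^-21 = (0.088)^2 × [S^2-]  ⇒  [S^2-] = 1.4 x 10^-19 M.
For ZnS: 7.0 × 10^-25 = 0.049 × [S^2-]  ⇒  [S^2-] = 1.4 × 10^-23 M.
The salt with the lower threshold [S^2-] precipitates first: ZnS.

ZnS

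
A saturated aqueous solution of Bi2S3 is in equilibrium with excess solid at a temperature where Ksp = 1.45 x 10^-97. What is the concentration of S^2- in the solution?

5.04 x 10^-20 M

Bi2S3(s) <=> 2 Bi^3+ + 3 S^2-
Ksp = [Bi^3+]^2[S^2-]^3
With molar solubility s: [Bi^3+] = 2s, [S^2-] = 3s.
Substituting: Ksp = (2s)^2(3s)^3 = 108s^5
Solving, s = (1.45 x 10^-97/108)^(1/5) = 1.681 × 10^-20 M
[S^2-] = 3s = 5.04 × 10^-20 M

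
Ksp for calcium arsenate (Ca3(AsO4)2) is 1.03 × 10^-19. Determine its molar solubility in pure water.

Ca3(AsO4)2(s) ⇌ 3 Ca^2+ + 2 AsO4^3-
Ksp = [Ca^2+]^3[AsO4^3-]^2
For each mole of Ca3(AsO4)2 that dissolves: [Ca^2+] = 3s, [AsO4^3-] = 2s.
Substituting: Ksp = (3s)^3(2s)^2 = 108s^5
s = (1.03 × 10^-19 / 108)^(1/5) = 6.25 x 10^-5 M

s ≈ 6.25e-5 M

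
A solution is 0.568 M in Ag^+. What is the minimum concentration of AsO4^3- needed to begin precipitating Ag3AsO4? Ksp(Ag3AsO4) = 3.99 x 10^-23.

Ag3AsO4(s) ⇌ 3 Ag^+(aq) + AsO4^3-(aq)
Ksp = [Ag^+]^3[AsO4^3-]
Precipitation begins when Q = Ksp. With [Ag^+] = 0.568 M:
3.99 x 10^-23 = (0.568)^3 × [AsO4^3-]
[AsO4^3-] = (3.99 x 10^-23 / 1.833 × 10^-1) = 2.18 × 10^-22 M

[AsO4^3-] ≈ 2.18 x 10^-22 M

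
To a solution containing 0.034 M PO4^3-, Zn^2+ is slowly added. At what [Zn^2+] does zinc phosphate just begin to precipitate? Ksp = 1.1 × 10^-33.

[Zn^2+] ≈ 9.8e-11 M

Zn3(PO4)2(s) <=> 3 Zn^2+(aq) + 2 PO4^3-(aq)
Ksp = [Zn^2+]^3[PO4^3-]^2
Precipitation begins when Q = Ksp. With [PO4^3-] = 0.034 M:
1.1 × 10^-33 = (0.034)^2 × [Zn^2+]^3
[Zn^2+] = (1.1 × 10^-33 / 1.16 × 10^-3)^(1/3) = 9.8 × 10^-11 M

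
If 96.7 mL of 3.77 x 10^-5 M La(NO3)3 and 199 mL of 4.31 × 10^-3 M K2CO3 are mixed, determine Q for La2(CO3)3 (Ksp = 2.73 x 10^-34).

Total volume = 96.7 + 199 = 295.7 mL.
[La^3+] = 3.77 × 10^-5 × (96.7/295.7) = 1.233 × 10^-5 M
[CO3^2-] = 4.31 x 10^-3 × (199/295.7) = 2.901 × 10^-3 M
La2(CO3)3(s) <=> 2 La^3+(aq) + 3 CO3^2-(aq), so Q = [La^3+]^2[CO3^2-]^3
Q = (1.233 × 10^-5)^2(2.901 x 10^-3)^3 = 3.71 × 10^-18
Q > Ksp, so La2(CO3)3 will precipitate.

3.71 × 10^-18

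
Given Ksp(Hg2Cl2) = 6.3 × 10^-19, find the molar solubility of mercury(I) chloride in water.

s ≈ 5.4 × 10^-7 M

Hg2Cl2(s) <=> Hg2^2+ + 2 Cl^-
Ksp = [Hg2^2+][Cl^-]^2
If s mol/L of Hg2Cl2 dissolves, [Hg2^2+] = s and [Cl^-] = 2s.
Ksp = s(2s)^2 = 4s^3
s^3 = 6.3 × 10^-19 / 4, so s = 5.4 × 10^-7 M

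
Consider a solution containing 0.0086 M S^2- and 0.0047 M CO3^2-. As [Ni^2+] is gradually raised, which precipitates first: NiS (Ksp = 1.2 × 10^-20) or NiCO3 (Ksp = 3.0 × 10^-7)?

NiS

Each salt begins to precipitate when Q = Ksp, i.e. when [Ni^2+] reaches its threshold.
For NiS: 1.2 × 10^-20 = 0.0086 × [Ni^2+]  ⇒  [Ni^2+] = 1.4 × 10^-18 M.
For NiCO3: 3.0 × 10^-7 = 0.0047 × [Ni^2+]  ⇒  [Ni^2+] = 6.4 × 10^-5 M.
The salt with the lower threshold [Ni^2+] precipitates first: NiS.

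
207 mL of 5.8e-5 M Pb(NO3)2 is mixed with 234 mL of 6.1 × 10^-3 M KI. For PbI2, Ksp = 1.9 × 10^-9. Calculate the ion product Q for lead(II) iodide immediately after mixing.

Total volume = 207 + 234 = 441 mL.
[Pb^2+] = 5.8 x 10^-5 × (207/441) = 2.72 x 10^-5 M
[I^-] = 6.1 × 10^-3 × (234/441) = 3.24 x 10^-3 M
PbI2(s) ⇌ Pb^2+(aq) + 2 I^-(aq), so Q = [Pb^2+][I^-]^2
Q = (2.72 × 10^-5)(3.24 × 10^-3)^2 = 2.9 × 10^-10
Q < Ksp, so no precipitate of PbI2 forms.

Q ≈ 2.9e-10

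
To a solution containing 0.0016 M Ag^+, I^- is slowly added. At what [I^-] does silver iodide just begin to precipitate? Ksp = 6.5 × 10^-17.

AgI(s) ⇌ Ag^+ + I^-
Ksp = [Ag^+][I^-]
Precipitation begins when Q = Ksp. With [Ag^+] = 0.0016 M:
6.5 × 10^-17 = (0.0016) × [I^-]
[I^-] = (6.5 × 10^-17 / 1.6 x 10^-3) = 4.1 x 10^-14 M

[I^-] = 4.1 × 10^-14 M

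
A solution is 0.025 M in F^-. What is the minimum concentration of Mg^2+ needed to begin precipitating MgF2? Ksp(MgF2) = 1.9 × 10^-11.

MgF2(s) ⇌ Mg^2+(aq) + 2 F^-(aq)
Ksp = [Mg^2+][F^-]^2
Precipitation begins when Q = Ksp. With [F^-] = 0.025 M:
1.9 × 10^-11 = (0.025)^2 × [Mg^2+]
[Mg^2+] = (1.9 × 10^-11 / 6.25 × 10^-4) = 3.0 × 10^-8 M

[Mg^2+] = 3.0e-8 M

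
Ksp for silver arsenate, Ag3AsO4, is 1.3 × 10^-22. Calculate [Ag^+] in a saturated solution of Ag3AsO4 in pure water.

[Ag^+] ≈ 4.4 x 10^-6 M

Ag3AsO4(s) <=> 3 Ag^+ + AsO4^3-
Ksp = [Ag^+]^3[AsO4^3-]
With molar solubility s: [Ag^+] = 3s, [AsO4^3-] = s.
Ksp = (3s)^3s = 27s^4
s = (1.3 × 10^-22 / 27)^(1/4) = 1.48 x 10^-6 M
[Ag^+] = 3s = 4.4 × 10^-6 M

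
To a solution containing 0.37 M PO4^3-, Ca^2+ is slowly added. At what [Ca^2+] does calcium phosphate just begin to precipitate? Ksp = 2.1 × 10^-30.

2.5e-10 M

Ca3(PO4)2(s) <=> 3 Ca^2+(aq) + 2 PO4^3-(aq)
Ksp = [Ca^2+]^3[PO4^3-]^2
Precipitation begins when Q = Ksp. With [PO4^3-] = 0.37 M:
2.1 × 10^-30 = (0.37)^2 × [Ca^2+]^3
[Ca^2+] = (2.1 × 10^-30 / 1.37 x 10^-1)^(1/3) = 2.5 x 10^-10 M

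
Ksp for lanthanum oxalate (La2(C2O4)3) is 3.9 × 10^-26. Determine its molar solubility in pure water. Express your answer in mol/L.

La2(C2O4)3(s) <=> 2 La^3+ + 3 C2O4^2-
Ksp = [La^3+]^2[C2O4^2-]^3
If s mol/L of La2(C2O4)3 dissolves, [La^3+] = 2s and [C2O4^2-] = 3s.
Substituting: Ksp = (2s)^2(3s)^3 = 108s^5
s^5 = 3.9 × 10^-26 / 108, so s = 3.2 x 10^-6 M

3.2e-6 M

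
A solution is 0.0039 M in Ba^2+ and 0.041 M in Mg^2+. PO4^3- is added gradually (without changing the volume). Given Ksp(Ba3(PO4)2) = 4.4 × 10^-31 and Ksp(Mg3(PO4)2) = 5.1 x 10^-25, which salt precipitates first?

Ba3(PO4)2

Precipitation of each salt starts when its ion product equals its Ksp.
For Ba3(PO4)2: 4.4 × 10^-31 = (0.0039)^3 × [PO4^3-]^2  ⇒  [PO4^3-] = 2.7 x 10^-12 M.
For Mg3(PO4)2: 5.1 x 10^-25 = (0.041)^3 × [PO4^3-]^2  ⇒  [PO4^3-] = 8.6 × 10^-11 M.
The salt with the lower threshold [PO4^3-] precipitates first: Ba3(PO4)2.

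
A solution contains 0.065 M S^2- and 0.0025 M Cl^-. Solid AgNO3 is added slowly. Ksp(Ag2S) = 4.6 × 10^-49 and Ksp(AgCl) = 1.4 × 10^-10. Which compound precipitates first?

Each salt begins to precipitate when Q = Ksp, i.e. when [Ag^+] reaches its threshold.
For Ag2S: 4.6 × 10^-49 = 0.065 × [Ag^+]^2  ⇒  [Ag^+] = 2.7 x 10^-24 M.
For AgCl: 1.4 × 10^-10 = 0.0025 × [Ag^+]  ⇒  [Ag^+] = 5.6 × 10^-8 M.
The salt with the lower threshold [Ag^+] precipitates first: Ag2S.

Ag2S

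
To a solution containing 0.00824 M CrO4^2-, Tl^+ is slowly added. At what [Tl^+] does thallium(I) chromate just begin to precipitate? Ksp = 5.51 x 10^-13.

[Tl^+] ≈ 8.18 x 10^-6 M

Tl2CrO4(s) ⇌ 2 Tl^+(aq) + CrO4^2-(aq)
Ksp = [Tl^+]^2[CrO4^2-]
Precipitation begins when Q = Ksp. With [CrO4^2-] = 0.00824 M:
5.51 x 10^-13 = (0.00824) × [Tl^+]^2
[Tl^+] = (5.51 x 10^-13 / 8.24 x 10^-3)^(1/2) = 8.18 × 10^-6 M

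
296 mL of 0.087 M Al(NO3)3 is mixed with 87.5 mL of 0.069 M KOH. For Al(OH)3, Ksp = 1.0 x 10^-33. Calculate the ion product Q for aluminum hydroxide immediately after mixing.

Total volume = 296 + 87.5 = 383.5 mL.
[Al^3+] = 8.7 × 10^-2 × (296/383.5) = 6.71 × 10^-2 M
[OH^-] = 6.9 × 10^-2 × (87.5/383.5) = 1.57 × 10^-2 M
Al(OH)3(s) <=> Al^3+(aq) + 3 OH^-(aq), so Q = [Al^3+][OH^-]^3
Q = (6.71 × 10^-2)(1.57 × 10^-2)^3 = 2.6 × 10^-7
Q > Ksp, so Al(OH)3 will precipitate.

Q ≈ 2.6 × 10^-7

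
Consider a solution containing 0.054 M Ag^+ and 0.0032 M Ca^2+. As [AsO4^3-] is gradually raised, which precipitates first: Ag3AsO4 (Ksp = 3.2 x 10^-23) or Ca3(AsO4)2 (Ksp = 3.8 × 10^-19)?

Each salt begins to precipitate when Q = Ksp, i.e. when [AsO4^3-] reaches its threshold.
For Ag3AsO4: 3.2 x 10^-23 = (0.054)^3 × [AsO4^3-]  ⇒  [AsO4^3-] = 2.0 × 10^-19 M.
For Ca3(AsO4)2: 3.8 × 10^-19 = (0.0032)^3 × [AsO4^3-]^2  ⇒  [AsO4^3-] = 3.4 x 10^-6 M.
The salt with the lower threshold [AsO4^3-] precipitates first: Ag3AsO4.

Ag3AsO4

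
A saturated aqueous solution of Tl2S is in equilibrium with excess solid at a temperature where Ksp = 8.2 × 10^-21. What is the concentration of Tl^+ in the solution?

Tl2S(s) ⇌ 2 Tl^+(aq) + S^2-(aq)
Ksp = [Tl^+]^2[S^2-]
With molar solubility s: [Tl^+] = 2s, [S^2-] = s.
So Ksp = (2s)^2 × s = 4s^3
s^3 = 8.2 × 10^-21 / 4, so s = 1.27 × 10^-7 M
[Tl^+] = 2s = 2.5 × 10^-7 M

[Tl^+] ≈ 2.5e-7 M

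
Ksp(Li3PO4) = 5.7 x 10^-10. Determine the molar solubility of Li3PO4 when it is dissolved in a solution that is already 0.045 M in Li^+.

Li3PO4(s) ⇌ 3 Li^+ + PO4^3-
Ksp = [Li^+]^3[PO4^3-]
Let s be the molar solubility in this solution. [Li^+] = 0.045 + 3s ≈ 0.045, [PO4^3-] = s (since the Li^+ already present dominates).
Ksp ≈ (0.045)^3 × s
s = 6.3 × 10^-6 M
Check: 3s = 1.9 x 10^-5 ≪ 0.045, so the approximation is valid.

s ≈ 6.3 × 10^-6 M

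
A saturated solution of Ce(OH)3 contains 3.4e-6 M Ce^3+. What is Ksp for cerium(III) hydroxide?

Ce(OH)3(s) <=> Ce^3+ + 3 OH^-
Stoichiometry gives [OH^-] = (3/1)[Ce^3+] = 1.02 × 10^-5 M.
Ksp = [Ce^3+][OH^-]^3
Ksp = 3.4 × 10^-6 × (1.02 × 10^-5)^3 = 3.6 × 10^-21

3.6 × 10^-21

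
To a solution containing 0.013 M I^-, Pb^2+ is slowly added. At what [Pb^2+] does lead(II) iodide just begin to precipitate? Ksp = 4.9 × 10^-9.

PbI2(s) <=> Pb^2+ + 2 I^-
Ksp = [Pb^2+][I^-]^2
Precipitation begins when Q = Ksp. With [I^-] = 0.013 M:
4.9 × 10^-9 = (0.013)^2 × [Pb^2+]
[Pb^2+] = (4.9 × 10^-9 / 1.69 x 10^-4) = 2.9 × 10^-5 M

2.9e-5 M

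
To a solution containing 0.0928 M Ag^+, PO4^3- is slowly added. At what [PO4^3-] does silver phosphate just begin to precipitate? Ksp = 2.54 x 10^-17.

[PO4^3-] = 3.18 x 10^-14 M

Ag3PO4(s) <=> 3 Ag^+(aq) + PO4^3-(aq)
Ksp = [Ag^+]^3[PO4^3-]
Precipitation begins when Q = Ksp. With [Ag^+] = 0.0928 M:
2.54 x 10^-17 = (0.0928)^3 × [PO4^3-]
[PO4^3-] = (2.54 x 10^-17 / 7.992 × 10^-4) = 3.18 × 10^-14 M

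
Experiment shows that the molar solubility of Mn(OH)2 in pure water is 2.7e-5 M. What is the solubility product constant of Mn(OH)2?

Ksp ≈ 7.9 × 10^-14

Mn(OH)2(s) ⇌ Mn^2+ + 2 OH^-
With molar solubility s: [Mn^2+] = s, [OH^-] = 2s.
Ksp = [Mn^2+][OH^-]^2
Ksp = s(2s)^2 = 4s^3
With s = 2.7 × 10^-5: Ksp = 7.9 × 10^-14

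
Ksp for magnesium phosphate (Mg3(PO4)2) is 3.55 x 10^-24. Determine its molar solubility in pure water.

s ≈ 8.00e-6 M

Mg3(PO4)2(s) <=> 3 Mg^2+ + 2 PO4^3-
Ksp = [Mg^2+]^3[PO4^3-]^2
With molar solubility s: [Mg^2+] = 3s, [PO4^3-] = 2s.
Ksp = (3s)^3(2s)^2 = 108s^5
Solving, s = (3.55 x 10^-24/108)^(1/5) = 8.00 × 10^-6 M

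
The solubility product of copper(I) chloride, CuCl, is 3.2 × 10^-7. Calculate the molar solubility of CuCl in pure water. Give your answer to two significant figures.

s = 5.7 x 10^-4 M

CuCl(s) ⇌ Cu^+(aq) + Cl^-(aq)
Ksp = [Cu^+][Cl^-]
For each mole of CuCl that dissolves: [Cu^+] = s, [Cl^-] = s.
Ksp = s × s = s^2
s = √(3.2 × 10^-7) = 5.7 × 10^-4 M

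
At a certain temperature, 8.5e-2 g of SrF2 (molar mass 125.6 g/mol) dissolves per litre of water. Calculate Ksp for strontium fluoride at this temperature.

Ksp ≈ 1.2 × 10^-9

Molar solubility s = (8.5 × 10^-2 g/L) / (125.6 g/mol) = 6.77 × 10^-4 M.
SrF2(s) ⇌ Sr^2+ + 2 F^-
For each mole of SrF2 that dissolves: [Sr^2+] = s, [F^-] = 2s.
Ksp = [Sr^2+][F^-]^2
Substituting: Ksp = s(2s)^2 = 4s^3
Ksp = 4 × (6.77 × 10^-4)^3 = 1.2 × 10^-9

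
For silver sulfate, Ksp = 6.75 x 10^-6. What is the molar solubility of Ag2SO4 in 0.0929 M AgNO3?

Ag2SO4(s) ⇌ 2 Ag^+(aq) + SO4^2-(aq)
Ksp = [Ag^+]^2[SO4^2-]
If s mol/L dissolves here, [Ag^+] = 0.0929 + 2s ≈ 0.0929, [SO4^2-] = s (Ksp is small, so little additional dissolves).
Ksp ≈ (0.0929)^2 × s
s = 7.82 × 10^-4 M
Check: 2s = 1.6 × 10^-3 ≪ 0.0929, so the approximation is valid.

7.82 × 10^-4 M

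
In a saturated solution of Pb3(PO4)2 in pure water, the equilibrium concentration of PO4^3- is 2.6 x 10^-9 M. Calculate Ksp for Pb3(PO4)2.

Pb3(PO4)2(s) ⇌ 3 Pb^2+(aq) + 2 PO4^3-(aq)
Stoichiometry gives [Pb^2+] = (3/2)[PO4^3-] = 3.90 × 10^-9 M.
Ksp = [Pb^2+]^3[PO4^3-]^2
Ksp = (3.90 x 10^-9)^3 × (2.6 × 10^-9)^2 = 4.0 × 10^-43

Ksp = 4.0 × 10^-43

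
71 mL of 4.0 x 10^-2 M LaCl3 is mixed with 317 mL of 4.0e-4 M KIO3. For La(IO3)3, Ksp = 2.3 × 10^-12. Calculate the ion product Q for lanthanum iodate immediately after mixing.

Q = 2.6e-13

Total volume = 71 + 317 = 388 mL.
[La^3+] = 4.0 × 10^-2 × (71/388) = 7.32 x 10^-3 M
[IO3^-] = 4.0 × 10^-4 × (317/388) = 3.27 × 10^-4 M
La(IO3)3(s) ⇌ La^3+ + 3 IO3^-, so Q = [La^3+][IO3^-]^3
Q = (7.32 × 10^-3)(3.27 × 10^-4)^3 = 2.6 x 10^-13
Q < Ksp, so no precipitate of La(IO3)3 forms.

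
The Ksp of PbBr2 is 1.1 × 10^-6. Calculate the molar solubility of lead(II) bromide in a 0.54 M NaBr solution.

PbBr2(s) <=> Pb^2+(aq) + 2 Br^-(aq)
Ksp = [Pb^2+][Br^-]^2
Let s = moles of PbBr2 that dissolve per litre. [Pb^2+] = s, [Br^-] = 0.54 + 2s ≈ 0.54 (since Br^- from NaBr dominates).
Ksp ≈ s × (0.54)^2
s = 3.8 x 10^-6 M
Check: 2s = 7.5 x 10^-6 ≪ 0.54, so the approximation is valid.

s ≈ 3.8 x 10^-6 M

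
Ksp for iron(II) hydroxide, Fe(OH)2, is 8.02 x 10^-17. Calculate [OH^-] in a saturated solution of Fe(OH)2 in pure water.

[OH^-] = 5.43e-6 M

Fe(OH)2(s) ⇌ Fe^2+(aq) + 2 OH^-(aq)
Ksp = [Fe^2+][OH^-]^2
With molar solubility s: [Fe^2+] = s, [OH^-] = 2s.
Ksp = s(2s)^2 = 4s^3
Solving, s = (8.02 x 10^-17/4)^(1/3) = 2.717 × 10^-6 M
[OH^-] = 2s = 5.43 x 10^-6 M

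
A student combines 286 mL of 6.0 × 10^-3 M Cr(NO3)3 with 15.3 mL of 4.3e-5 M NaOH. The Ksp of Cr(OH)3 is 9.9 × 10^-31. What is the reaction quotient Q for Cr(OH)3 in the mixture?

Total volume = 286 + 15.3 = 301.3 mL.
[Cr^3+] = 6.0 × 10^-3 × (286/301.3) = 5.70 x 10^-3 M
[OH^-] = 4.3 × 10^-5 × (15.3/301.3) = 2.18 × 10^-6 M
Cr(OH)3(s) ⇌ Cr^3+(aq) + 3 OH^-(aq), so Q = [Cr^3+][OH^-]^3
Q = (5.70 × 10^-3)(2.18 × 10^-6)^3 = 5.9 x 10^-20
Q > Ksp, so Cr(OH)3 will precipitate.

Q ≈ 5.9 × 10^-20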